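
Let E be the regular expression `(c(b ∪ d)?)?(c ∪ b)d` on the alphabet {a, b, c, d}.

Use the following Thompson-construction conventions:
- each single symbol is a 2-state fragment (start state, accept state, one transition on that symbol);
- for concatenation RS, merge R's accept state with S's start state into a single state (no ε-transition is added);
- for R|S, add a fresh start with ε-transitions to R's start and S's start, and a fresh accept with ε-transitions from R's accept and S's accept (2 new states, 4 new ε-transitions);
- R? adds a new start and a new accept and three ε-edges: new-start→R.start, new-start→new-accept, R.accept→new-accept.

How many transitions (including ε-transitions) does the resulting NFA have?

20

By structural recursion:
Each of the 6 symbol leaves contributes 1 transition (1 symbol, 0 ε).
  b ∪ d : 6 transitions (2 symbol, 4 ε)
  (b ∪ d)? : 9 transitions (2 symbol, 7 ε)
  c(b ∪ d)? : 10 transitions (3 symbol, 7 ε)
  (c(b ∪ d)?)? : 13 transitions (3 symbol, 10 ε)
  c ∪ b : 6 transitions (2 symbol, 4 ε)
  (c(b ∪ d)?)?(c ∪ b)d : 20 transitions (6 symbol, 14 ε)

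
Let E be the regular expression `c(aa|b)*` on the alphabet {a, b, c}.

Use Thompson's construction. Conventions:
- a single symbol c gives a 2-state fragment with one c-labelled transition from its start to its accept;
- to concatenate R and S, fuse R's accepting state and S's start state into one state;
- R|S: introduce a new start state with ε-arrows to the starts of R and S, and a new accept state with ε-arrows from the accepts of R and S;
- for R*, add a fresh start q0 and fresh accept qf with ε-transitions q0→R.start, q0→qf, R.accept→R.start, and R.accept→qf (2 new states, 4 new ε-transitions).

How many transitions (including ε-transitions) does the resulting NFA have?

12

Recursing over subexpressions:
Each of the 4 symbol leaves contributes 1 transition (1 symbol, 0 ε).
  aa : 2 transitions (2 symbol, 0 ε)
  aa|b : 7 transitions (3 symbol, 4 ε)
  (aa|b)* : 11 transitions (3 symbol, 8 ε)
  c(aa|b)* : 12 transitions (4 symbol, 8 ε)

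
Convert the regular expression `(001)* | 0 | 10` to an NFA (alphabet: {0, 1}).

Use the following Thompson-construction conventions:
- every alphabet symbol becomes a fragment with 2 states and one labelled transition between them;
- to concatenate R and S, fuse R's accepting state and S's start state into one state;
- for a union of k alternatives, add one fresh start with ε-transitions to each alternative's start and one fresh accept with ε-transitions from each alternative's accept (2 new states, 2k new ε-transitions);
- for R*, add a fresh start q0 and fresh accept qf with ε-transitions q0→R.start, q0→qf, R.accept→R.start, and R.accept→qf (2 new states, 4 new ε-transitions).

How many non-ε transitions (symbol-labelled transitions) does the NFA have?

Bottom-up over the parse tree:
Each of the 6 symbol leaves contributes exactly 1 symbol transition.
  001 : 3 symbol transitions
  (001)* : 3 symbol transitions
  10 : 2 symbol transitions
  (001)* | 0 | 10 : 6 symbol transitions

6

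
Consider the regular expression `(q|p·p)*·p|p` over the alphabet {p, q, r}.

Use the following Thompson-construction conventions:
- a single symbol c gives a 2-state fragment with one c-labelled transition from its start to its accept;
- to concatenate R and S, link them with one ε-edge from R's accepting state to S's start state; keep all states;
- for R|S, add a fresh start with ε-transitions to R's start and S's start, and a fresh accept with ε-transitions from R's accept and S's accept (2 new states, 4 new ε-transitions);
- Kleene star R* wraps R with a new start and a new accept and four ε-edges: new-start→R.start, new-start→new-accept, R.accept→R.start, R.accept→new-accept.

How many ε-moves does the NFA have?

14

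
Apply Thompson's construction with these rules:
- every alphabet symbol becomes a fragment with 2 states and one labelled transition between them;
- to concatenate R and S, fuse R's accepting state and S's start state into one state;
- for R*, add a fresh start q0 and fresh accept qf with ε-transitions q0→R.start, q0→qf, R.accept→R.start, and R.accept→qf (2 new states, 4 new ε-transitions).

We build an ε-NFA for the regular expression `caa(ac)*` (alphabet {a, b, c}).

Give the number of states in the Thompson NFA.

Bottom-up over the parse tree:
Each of the 5 symbol leaves contributes a 2-state fragment.
  ac — 3 states
  (ac)* — 5 states
  caa(ac)* — 8 states

8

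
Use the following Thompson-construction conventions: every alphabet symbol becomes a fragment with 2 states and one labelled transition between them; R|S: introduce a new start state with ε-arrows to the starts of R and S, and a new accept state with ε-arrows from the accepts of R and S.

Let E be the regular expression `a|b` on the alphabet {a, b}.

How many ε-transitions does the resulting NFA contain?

Bottom-up over the parse tree:
Each of the 2 symbol leaves contributes 0 ε-transitions.
  a|b = 4 ε-transitions

4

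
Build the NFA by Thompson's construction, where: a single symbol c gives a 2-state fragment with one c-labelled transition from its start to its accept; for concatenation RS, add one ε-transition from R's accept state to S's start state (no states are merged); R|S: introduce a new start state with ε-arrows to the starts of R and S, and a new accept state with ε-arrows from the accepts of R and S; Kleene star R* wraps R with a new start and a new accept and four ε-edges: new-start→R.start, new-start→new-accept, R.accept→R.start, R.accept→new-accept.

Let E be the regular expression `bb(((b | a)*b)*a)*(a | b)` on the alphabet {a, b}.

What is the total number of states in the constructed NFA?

Building bottom-up:
Each of the 8 symbol leaves contributes a 2-state fragment.
  b | a = 6 states
  (b | a)* = 8 states
  (b | a)*b = 10 states
  ((b | a)*b)* = 12 states
  ((b | a)*b)*a = 14 states
  (((b | a)*b)*a)* = 16 states
  a | b = 6 states
  bb(((b | a)*b)*a)*(a | b) = 26 states

26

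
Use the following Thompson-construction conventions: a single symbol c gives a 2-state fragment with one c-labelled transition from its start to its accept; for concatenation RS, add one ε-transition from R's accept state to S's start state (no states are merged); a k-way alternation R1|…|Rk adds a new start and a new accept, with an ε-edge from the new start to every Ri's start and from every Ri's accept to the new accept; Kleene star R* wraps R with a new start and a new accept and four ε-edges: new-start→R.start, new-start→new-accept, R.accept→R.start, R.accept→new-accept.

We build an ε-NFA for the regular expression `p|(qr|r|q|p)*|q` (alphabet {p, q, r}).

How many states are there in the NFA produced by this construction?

20

Per subexpression:
Each of the 7 symbol leaves contributes a 2-state fragment.
  qr — 4 states
  qr|r|q|p — 12 states
  (qr|r|q|p)* — 14 states
  p|(qr|r|q|p)*|q — 20 states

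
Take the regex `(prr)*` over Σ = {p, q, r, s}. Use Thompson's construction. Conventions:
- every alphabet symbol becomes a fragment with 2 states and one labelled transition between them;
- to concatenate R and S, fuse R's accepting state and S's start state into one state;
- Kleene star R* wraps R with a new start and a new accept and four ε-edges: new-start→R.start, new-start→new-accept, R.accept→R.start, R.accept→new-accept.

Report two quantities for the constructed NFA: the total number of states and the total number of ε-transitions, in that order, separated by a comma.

6, 4

Recursing over subexpressions:
Each of the 3 symbol leaves contributes 2 states and 0 ε-transitions.
  prr → 4 states, 0 ε-transitions
  (prr)* → 6 states, 4 ε-transitions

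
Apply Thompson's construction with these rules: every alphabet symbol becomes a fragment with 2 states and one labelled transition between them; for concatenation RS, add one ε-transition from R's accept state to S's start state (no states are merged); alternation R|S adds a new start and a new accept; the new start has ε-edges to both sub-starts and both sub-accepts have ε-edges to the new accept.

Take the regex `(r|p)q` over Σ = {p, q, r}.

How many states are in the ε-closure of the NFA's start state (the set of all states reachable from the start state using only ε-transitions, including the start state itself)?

3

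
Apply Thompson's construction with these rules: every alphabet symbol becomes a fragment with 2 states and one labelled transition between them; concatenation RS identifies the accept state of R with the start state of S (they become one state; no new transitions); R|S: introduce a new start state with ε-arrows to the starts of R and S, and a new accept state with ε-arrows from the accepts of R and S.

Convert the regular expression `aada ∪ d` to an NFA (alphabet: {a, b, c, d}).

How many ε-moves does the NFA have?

Building bottom-up:
Each of the 5 symbol leaves contributes 0 ε-transitions.
  aada : 0 ε-transitions
  aada ∪ d : 4 ε-transitions

4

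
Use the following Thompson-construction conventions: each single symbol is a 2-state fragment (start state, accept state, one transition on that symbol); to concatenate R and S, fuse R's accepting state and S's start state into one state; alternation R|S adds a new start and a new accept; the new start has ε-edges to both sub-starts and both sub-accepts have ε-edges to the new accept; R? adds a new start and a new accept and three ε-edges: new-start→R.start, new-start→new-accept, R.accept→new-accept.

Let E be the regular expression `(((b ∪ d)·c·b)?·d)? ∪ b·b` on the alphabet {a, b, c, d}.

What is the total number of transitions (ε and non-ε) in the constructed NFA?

21

By structural recursion:
Each of the 7 symbol leaves contributes 1 transition (1 symbol, 0 ε).
  b ∪ d → 6 transitions (2 symbol, 4 ε)
  (b ∪ d)·c·b → 8 transitions (4 symbol, 4 ε)
  ((b ∪ d)·c·b)? → 11 transitions (4 symbol, 7 ε)
  ((b ∪ d)·c·b)?·d → 12 transitions (5 symbol, 7 ε)
  (((b ∪ d)·c·b)?·d)? → 15 transitions (5 symbol, 10 ε)
  b·b → 2 transitions (2 symbol, 0 ε)
  (((b ∪ d)·c·b)?·d)? ∪ b·b → 21 transitions (7 symbol, 14 ε)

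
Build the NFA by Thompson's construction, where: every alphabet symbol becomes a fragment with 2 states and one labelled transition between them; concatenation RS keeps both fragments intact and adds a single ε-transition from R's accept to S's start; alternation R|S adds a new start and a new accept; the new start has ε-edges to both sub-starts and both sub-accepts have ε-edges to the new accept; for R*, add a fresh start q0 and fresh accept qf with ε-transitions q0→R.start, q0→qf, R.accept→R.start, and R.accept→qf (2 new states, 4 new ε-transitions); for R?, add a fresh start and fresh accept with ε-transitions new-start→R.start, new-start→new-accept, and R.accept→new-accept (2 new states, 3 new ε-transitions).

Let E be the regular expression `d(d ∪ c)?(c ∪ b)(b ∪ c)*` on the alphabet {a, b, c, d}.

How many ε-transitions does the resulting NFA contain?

22

Building bottom-up:
Each of the 7 symbol leaves contributes 0 ε-transitions.
  d ∪ c — 4 ε-transitions
  (d ∪ c)? — 7 ε-transitions
  c ∪ b — 4 ε-transitions
  b ∪ c — 4 ε-transitions
  (b ∪ c)* — 8 ε-transitions
  d(d ∪ c)?(c ∪ b)(b ∪ c)* — 22 ε-transitions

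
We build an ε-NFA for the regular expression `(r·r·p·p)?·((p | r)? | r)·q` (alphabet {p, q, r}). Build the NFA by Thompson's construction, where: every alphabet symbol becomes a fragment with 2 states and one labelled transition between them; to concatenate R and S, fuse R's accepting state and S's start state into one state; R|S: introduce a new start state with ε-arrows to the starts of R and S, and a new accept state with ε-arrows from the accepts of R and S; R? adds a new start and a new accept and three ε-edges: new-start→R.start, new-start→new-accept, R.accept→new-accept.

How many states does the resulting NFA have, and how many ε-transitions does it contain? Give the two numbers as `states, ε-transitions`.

19, 14

By structural recursion:
Each of the 8 symbol leaves contributes 2 states and 0 ε-transitions.
  r·r·p·p = 5 states, 0 ε-transitions
  (r·r·p·p)? = 7 states, 3 ε-transitions
  p | r = 6 states, 4 ε-transitions
  (p | r)? = 8 states, 7 ε-transitions
  (p | r)? | r = 12 states, 11 ε-transitions
  (r·r·p·p)?·((p | r)? | r)·q = 19 states, 14 ε-transitions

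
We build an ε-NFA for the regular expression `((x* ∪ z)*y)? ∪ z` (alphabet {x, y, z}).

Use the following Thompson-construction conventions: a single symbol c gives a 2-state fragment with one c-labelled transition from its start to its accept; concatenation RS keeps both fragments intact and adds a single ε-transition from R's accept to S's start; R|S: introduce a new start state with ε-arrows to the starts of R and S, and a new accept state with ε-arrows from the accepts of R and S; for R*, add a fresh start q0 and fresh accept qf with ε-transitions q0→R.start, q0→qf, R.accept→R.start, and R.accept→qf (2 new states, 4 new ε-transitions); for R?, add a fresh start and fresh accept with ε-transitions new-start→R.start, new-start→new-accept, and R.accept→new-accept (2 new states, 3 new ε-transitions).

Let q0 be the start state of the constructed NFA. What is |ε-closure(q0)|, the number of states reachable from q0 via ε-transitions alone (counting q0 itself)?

14

Let C(F) = |ε-closure(F.start)| within fragment F, and note whether F accepts ε. Symbol fragments have C = 1 and do not accept ε. Then:
  x* : new start has ε-edges to the inner start and to the new accept, so |ε-closure| = 2 + 1 = 3
  x* ∪ z : new start ε-reaches every alternative's start; at least one alternative accepts ε, so the union's new accept is reached too: |ε-closure| = 1 + 3 + 1 + 1 = 6
  (x* ∪ z)* : the star's fresh start ε-reaches both the body's start and the fresh accept: |ε-closure| = 2 + 6 = 8
  (x* ∪ z)*y : |ε-closure| = 8 + 1 = 9 (closure spills across the concat boundary because the left factor accepts ε)
  ((x* ∪ z)*y)? : new start has ε-edges to the inner start and to the new accept, so |ε-closure| = 2 + 9 = 11
  ((x* ∪ z)*y)? ∪ z : |ε-closure| = 1 (new start) + (11 + 1) + 1 (new accept, since some branch ε-reaches its own accept) = 14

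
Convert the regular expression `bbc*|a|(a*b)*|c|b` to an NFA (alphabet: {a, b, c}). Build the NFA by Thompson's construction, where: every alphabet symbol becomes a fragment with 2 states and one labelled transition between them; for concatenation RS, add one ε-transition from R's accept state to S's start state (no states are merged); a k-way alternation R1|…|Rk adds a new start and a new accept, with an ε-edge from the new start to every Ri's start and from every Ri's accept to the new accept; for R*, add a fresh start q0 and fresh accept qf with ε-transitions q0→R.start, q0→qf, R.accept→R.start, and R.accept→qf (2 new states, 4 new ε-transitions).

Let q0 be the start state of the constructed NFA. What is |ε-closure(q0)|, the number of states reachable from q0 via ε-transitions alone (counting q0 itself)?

Let C(F) = |ε-closure(F.start)| within fragment F, and note whether F accepts ε. Symbol fragments have C = 1 and do not accept ε. Then:
  c* → the star's fresh start ε-reaches both the body's start and the fresh accept: |ε-closure| = 2 + 1 = 3
  bbc* → |ε-closure| equals the left operand's closure size = 1 (its accept is not ε-reachable, so the closure stops there)
  a* → the star's fresh start ε-reaches both the body's start and the fresh accept: |ε-closure| = 2 + 1 = 3
  a*b → the left operand accepts ε, so the closure extends into the next operand (via the concat ε-link); |ε-closure| = 3 + 1 = 4
  (a*b)* → the star's fresh start ε-reaches both the body's start and the fresh accept: |ε-closure| = 2 + 4 = 6
  bbc*|a|(a*b)*|c|b → new start ε-reaches every alternative's start; at least one alternative accepts ε, so the union's new accept is reached too: |ε-closure| = 1 + 1 + 1 + 6 + 1 + 1 + 1 = 12

12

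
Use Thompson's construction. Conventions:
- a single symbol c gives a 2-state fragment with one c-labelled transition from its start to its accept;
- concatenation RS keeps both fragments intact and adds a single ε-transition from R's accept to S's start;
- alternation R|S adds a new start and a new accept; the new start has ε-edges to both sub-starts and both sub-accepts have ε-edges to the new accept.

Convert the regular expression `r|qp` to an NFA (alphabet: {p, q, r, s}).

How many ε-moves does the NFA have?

Recursing over subexpressions:
Each of the 3 symbol leaves contributes 0 ε-transitions.
  qp : 1 ε-transition
  r|qp : 5 ε-transitions

5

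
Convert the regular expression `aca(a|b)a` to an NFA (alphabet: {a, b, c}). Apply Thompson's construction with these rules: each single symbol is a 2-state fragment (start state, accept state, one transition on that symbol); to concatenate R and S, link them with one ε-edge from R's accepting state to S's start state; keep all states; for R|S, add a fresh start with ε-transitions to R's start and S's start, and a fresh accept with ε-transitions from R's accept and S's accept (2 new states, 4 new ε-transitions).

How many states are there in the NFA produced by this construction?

14

Per subexpression:
Each of the 6 symbol leaves contributes a 2-state fragment.
  a|b — 6 states
  aca(a|b)a — 14 states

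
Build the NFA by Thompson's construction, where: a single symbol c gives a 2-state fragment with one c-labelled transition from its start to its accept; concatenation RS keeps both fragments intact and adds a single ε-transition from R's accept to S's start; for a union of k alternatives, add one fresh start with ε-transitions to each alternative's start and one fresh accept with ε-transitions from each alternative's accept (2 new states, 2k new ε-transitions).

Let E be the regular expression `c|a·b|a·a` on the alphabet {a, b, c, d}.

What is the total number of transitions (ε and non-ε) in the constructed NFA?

13

Recursing over subexpressions:
Each of the 5 symbol leaves contributes 1 transition (1 symbol, 0 ε).
  a·b — 3 transitions (2 symbol, 1 ε)
  a·a — 3 transitions (2 symbol, 1 ε)
  c|a·b|a·a — 13 transitions (5 symbol, 8 ε)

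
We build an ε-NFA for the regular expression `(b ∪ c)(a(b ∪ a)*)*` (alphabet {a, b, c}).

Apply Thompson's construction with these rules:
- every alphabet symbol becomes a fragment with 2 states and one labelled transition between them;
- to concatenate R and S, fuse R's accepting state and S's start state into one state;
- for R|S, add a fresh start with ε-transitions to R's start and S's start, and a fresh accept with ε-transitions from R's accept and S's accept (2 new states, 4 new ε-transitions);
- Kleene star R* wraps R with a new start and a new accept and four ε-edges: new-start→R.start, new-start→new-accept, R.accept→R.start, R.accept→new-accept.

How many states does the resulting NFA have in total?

16

Recursing over subexpressions:
Each of the 5 symbol leaves contributes a 2-state fragment.
  b ∪ c : 6 states
  b ∪ a : 6 states
  (b ∪ a)* : 8 states
  a(b ∪ a)* : 9 states
  (a(b ∪ a)*)* : 11 states
  (b ∪ c)(a(b ∪ a)*)* : 16 states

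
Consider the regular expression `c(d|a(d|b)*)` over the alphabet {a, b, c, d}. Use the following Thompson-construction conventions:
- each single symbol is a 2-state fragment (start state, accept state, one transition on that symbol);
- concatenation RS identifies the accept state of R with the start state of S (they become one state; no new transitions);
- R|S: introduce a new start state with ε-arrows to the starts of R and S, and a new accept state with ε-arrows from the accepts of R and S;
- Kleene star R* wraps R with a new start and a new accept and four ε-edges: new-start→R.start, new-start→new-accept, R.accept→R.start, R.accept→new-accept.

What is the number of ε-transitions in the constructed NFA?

Bottom-up over the parse tree:
Each of the 5 symbol leaves contributes 0 ε-transitions.
  d|b : 4 ε-transitions
  (d|b)* : 8 ε-transitions
  a(d|b)* : 8 ε-transitions
  d|a(d|b)* : 12 ε-transitions
  c(d|a(d|b)*) : 12 ε-transitions

12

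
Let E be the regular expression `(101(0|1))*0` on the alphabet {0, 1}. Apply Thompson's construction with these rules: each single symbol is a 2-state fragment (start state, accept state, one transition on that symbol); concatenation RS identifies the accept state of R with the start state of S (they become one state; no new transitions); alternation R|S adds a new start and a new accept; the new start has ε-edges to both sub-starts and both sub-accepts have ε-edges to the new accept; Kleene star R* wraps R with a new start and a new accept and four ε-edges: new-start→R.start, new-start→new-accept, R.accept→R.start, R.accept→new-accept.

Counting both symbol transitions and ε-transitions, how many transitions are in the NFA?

14

Bottom-up over the parse tree:
Each of the 6 symbol leaves contributes 1 transition (1 symbol, 0 ε).
  0|1 — 6 transitions (2 symbol, 4 ε)
  101(0|1) — 9 transitions (5 symbol, 4 ε)
  (101(0|1))* — 13 transitions (5 symbol, 8 ε)
  (101(0|1))*0 — 14 transitions (6 symbol, 8 ε)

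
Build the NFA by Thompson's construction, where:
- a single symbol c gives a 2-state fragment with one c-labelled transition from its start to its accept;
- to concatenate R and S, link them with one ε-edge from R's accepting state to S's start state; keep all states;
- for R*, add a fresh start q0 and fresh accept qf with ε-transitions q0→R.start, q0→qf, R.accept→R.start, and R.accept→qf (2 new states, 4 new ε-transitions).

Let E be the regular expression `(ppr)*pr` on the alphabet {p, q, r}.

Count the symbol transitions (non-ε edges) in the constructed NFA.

5

Per subexpression:
Each of the 5 symbol leaves contributes exactly 1 symbol transition.
  ppr = 3 symbol transitions
  (ppr)* = 3 symbol transitions
  (ppr)*pr = 5 symbol transitions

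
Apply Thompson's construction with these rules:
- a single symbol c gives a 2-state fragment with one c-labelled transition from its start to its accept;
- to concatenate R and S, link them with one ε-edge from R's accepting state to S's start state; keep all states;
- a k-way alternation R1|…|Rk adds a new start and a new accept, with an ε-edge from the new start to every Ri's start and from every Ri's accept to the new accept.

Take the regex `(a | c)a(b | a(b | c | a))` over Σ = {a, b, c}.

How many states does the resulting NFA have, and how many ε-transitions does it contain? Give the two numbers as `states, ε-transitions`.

22, 17

Building bottom-up:
Each of the 8 symbol leaves contributes 2 states and 0 ε-transitions.
  a | c : 6 states, 4 ε-transitions
  b | c | a : 8 states, 6 ε-transitions
  a(b | c | a) : 10 states, 7 ε-transitions
  b | a(b | c | a) : 14 states, 11 ε-transitions
  (a | c)a(b | a(b | c | a)) : 22 states, 17 ε-transitions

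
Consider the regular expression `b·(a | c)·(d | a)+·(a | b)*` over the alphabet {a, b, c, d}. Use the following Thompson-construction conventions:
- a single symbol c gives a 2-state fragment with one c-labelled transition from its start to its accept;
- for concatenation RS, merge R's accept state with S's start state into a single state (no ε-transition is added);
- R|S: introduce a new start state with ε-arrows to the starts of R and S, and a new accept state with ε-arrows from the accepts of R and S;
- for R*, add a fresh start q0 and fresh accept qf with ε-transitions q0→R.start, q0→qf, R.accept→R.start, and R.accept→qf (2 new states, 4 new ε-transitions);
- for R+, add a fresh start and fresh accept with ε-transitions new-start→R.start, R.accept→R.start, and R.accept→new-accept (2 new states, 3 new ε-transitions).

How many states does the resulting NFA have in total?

Bottom-up over the parse tree:
Each of the 7 symbol leaves contributes a 2-state fragment.
  a | c = 6 states
  d | a = 6 states
  (d | a)+ = 8 states
  a | b = 6 states
  (a | b)* = 8 states
  b·(a | c)·(d | a)+·(a | b)* = 21 states

21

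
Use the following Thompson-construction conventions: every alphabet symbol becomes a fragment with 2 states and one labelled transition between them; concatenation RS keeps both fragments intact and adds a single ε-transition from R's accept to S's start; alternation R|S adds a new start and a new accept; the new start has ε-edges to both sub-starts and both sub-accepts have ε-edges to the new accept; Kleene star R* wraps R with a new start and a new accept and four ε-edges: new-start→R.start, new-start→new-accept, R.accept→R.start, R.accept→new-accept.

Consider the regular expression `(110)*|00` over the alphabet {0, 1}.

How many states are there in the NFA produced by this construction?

14

Recursing over subexpressions:
Each of the 5 symbol leaves contributes a 2-state fragment.
  110 : 6 states
  (110)* : 8 states
  00 : 4 states
  (110)*|00 : 14 states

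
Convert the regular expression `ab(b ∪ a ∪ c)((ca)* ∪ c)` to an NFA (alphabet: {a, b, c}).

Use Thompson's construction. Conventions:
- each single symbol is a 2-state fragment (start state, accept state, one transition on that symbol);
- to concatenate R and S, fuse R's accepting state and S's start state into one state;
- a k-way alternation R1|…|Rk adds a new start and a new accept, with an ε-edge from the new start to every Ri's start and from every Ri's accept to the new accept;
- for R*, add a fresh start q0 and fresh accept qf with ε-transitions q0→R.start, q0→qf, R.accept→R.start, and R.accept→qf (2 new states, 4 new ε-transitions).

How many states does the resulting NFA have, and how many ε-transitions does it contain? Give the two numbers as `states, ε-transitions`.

18, 14

Building bottom-up:
Each of the 8 symbol leaves contributes 2 states and 0 ε-transitions.
  b ∪ a ∪ c — 8 states, 6 ε-transitions
  ca — 3 states, 0 ε-transitions
  (ca)* — 5 states, 4 ε-transitions
  (ca)* ∪ c — 9 states, 8 ε-transitions
  ab(b ∪ a ∪ c)((ca)* ∪ c) — 18 states, 14 ε-transitions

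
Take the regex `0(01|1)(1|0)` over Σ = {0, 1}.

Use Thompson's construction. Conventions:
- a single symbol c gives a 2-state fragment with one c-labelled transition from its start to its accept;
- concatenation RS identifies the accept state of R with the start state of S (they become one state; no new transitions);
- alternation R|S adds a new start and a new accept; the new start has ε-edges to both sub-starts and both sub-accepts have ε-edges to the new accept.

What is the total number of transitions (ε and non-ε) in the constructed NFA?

By structural recursion:
Each of the 6 symbol leaves contributes 1 transition (1 symbol, 0 ε).
  01 → 2 transitions (2 symbol, 0 ε)
  01|1 → 7 transitions (3 symbol, 4 ε)
  1|0 → 6 transitions (2 symbol, 4 ε)
  0(01|1)(1|0) → 14 transitions (6 symbol, 8 ε)

14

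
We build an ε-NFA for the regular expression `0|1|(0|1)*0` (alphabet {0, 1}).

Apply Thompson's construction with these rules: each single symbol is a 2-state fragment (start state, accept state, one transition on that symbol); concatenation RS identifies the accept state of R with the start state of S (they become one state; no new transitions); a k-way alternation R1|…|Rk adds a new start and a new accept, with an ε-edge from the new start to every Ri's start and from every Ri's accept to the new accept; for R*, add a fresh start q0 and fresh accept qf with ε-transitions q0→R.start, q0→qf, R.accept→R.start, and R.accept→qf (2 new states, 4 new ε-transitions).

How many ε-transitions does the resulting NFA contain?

14

Per subexpression:
Each of the 5 symbol leaves contributes 0 ε-transitions.
  0|1 = 4 ε-transitions
  (0|1)* = 8 ε-transitions
  (0|1)*0 = 8 ε-transitions
  0|1|(0|1)*0 = 14 ε-transitions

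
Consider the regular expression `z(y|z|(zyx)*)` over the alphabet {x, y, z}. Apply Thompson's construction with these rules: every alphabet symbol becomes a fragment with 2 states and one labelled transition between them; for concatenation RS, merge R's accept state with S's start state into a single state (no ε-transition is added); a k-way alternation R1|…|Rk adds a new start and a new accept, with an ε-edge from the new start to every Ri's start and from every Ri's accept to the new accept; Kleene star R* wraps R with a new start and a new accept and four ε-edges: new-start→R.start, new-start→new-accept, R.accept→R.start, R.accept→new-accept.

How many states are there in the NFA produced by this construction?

By structural recursion:
Each of the 6 symbol leaves contributes a 2-state fragment.
  zyx : 4 states
  (zyx)* : 6 states
  y|z|(zyx)* : 12 states
  z(y|z|(zyx)*) : 13 states

13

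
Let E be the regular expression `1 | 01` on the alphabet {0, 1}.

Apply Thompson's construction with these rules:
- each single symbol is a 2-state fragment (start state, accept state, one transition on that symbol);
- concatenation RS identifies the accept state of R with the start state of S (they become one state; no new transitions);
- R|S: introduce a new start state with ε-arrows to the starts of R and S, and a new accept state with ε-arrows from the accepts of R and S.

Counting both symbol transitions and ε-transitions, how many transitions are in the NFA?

7

Recursing over subexpressions:
Each of the 3 symbol leaves contributes 1 transition (1 symbol, 0 ε).
  01 — 2 transitions (2 symbol, 0 ε)
  1 | 01 — 7 transitions (3 symbol, 4 ε)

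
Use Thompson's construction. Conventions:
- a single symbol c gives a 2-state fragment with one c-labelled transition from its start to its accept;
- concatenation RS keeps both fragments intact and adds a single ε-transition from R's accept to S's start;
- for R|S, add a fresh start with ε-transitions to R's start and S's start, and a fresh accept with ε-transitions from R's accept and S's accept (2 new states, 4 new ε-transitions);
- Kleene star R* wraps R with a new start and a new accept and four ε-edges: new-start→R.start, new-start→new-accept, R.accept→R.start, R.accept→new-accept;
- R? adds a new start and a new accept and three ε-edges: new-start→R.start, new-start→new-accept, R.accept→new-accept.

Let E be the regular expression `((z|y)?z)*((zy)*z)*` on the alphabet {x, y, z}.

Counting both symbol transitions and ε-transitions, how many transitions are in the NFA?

29

Per subexpression:
Each of the 6 symbol leaves contributes 1 transition (1 symbol, 0 ε).
  z|y — 6 transitions (2 symbol, 4 ε)
  (z|y)? — 9 transitions (2 symbol, 7 ε)
  (z|y)?z — 11 transitions (3 symbol, 8 ε)
  ((z|y)?z)* — 15 transitions (3 symbol, 12 ε)
  zy — 3 transitions (2 symbol, 1 ε)
  (zy)* — 7 transitions (2 symbol, 5 ε)
  (zy)*z — 9 transitions (3 symbol, 6 ε)
  ((zy)*z)* — 13 transitions (3 symbol, 10 ε)
  ((z|y)?z)*((zy)*z)* — 29 transitions (6 symbol, 23 ε)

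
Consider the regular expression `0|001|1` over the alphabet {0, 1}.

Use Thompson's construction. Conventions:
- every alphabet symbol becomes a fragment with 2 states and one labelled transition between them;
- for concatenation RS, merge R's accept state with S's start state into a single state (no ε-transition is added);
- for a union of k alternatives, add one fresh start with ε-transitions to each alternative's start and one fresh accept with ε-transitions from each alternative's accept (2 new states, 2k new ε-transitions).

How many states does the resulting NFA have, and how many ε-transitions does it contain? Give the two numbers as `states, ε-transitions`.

10, 6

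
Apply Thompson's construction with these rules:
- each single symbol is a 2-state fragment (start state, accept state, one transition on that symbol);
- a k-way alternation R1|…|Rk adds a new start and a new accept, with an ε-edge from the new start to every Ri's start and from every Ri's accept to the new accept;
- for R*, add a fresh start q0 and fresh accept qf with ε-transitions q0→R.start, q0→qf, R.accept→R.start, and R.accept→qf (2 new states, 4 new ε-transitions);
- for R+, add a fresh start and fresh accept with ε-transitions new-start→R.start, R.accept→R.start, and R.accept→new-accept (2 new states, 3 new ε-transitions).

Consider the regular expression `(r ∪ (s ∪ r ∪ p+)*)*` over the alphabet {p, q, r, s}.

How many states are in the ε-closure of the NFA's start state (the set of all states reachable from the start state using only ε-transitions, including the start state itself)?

Let C(F) = |ε-closure(F.start)| within fragment F, and note whether F accepts ε. Symbol fragments have C = 1 and do not accept ε. Then:
  p+ — new start ε-reaches only the body's start; the new accept needs a symbol first: C = 1 + 1 = 2
  s ∪ r ∪ p+ — C = 1 + 1 + 1 + 2 = 5 (the new accept is not ε-reachable since no branch accepts ε)
  (s ∪ r ∪ p+)* — the star's fresh start ε-reaches both the body's start and the fresh accept: C = 2 + 5 = 7
  r ∪ (s ∪ r ∪ p+)* — C = 1 (new start) + (1 + 7) + 1 (new accept, since some branch ε-reaches its own accept) = 10
  (r ∪ (s ∪ r ∪ p+)*)* — C = 1 (new start) + 10 (body) + 1 (new accept) = 12

12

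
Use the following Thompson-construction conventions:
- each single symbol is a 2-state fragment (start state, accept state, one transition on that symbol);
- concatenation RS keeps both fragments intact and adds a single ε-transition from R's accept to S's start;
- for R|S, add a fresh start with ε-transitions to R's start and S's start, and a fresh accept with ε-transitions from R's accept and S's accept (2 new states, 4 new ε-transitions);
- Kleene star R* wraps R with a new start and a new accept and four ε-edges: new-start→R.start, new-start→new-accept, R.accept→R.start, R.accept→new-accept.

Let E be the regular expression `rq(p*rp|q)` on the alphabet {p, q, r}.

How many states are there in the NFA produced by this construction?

16

Recursing over subexpressions:
Each of the 6 symbol leaves contributes a 2-state fragment.
  p* — 4 states
  p*rp — 8 states
  p*rp|q — 12 states
  rq(p*rp|q) — 16 states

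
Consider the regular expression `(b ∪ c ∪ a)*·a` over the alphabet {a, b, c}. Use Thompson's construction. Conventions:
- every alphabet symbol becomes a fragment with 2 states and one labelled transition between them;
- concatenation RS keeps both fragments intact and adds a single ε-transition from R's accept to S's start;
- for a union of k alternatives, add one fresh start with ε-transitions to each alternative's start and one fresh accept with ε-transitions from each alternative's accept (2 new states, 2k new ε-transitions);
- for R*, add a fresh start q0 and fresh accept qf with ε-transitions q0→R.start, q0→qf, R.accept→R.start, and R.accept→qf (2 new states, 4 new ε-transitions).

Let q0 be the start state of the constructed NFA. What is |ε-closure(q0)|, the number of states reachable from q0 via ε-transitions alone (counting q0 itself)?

7

Work bottom-up. For each fragment F, track |ε-closure(F.start)| and whether F's accept lies in that closure (i.e. whether F accepts ε). A single-symbol fragment has closure size 1 and does not accept ε.
  b ∪ c ∪ a → |closure| = 1 + 1 + 1 + 1 = 4 (the new accept is not ε-reachable since no branch accepts ε)
  (b ∪ c ∪ a)* → new start has ε-edges to the inner start and to the new accept, so |closure| = 2 + 4 = 6
  (b ∪ c ∪ a)*·a → the left operand accepts ε, so the closure extends into the next operand (via the concat ε-link); |closure| = 6 + 1 = 7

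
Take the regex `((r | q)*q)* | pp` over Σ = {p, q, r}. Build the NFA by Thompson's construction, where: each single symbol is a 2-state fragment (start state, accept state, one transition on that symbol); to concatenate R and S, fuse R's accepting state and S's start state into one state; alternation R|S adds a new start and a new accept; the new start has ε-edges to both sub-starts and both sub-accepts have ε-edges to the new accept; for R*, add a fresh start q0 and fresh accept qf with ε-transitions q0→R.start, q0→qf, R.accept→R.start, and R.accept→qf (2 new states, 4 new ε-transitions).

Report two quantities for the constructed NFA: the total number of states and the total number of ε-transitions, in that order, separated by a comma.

Per subexpression:
Each of the 5 symbol leaves contributes 2 states and 0 ε-transitions.
  r | q = 6 states, 4 ε-transitions
  (r | q)* = 8 states, 8 ε-transitions
  (r | q)*q = 9 states, 8 ε-transitions
  ((r | q)*q)* = 11 states, 12 ε-transitions
  pp = 3 states, 0 ε-transitions
  ((r | q)*q)* | pp = 16 states, 16 ε-transitions

16, 16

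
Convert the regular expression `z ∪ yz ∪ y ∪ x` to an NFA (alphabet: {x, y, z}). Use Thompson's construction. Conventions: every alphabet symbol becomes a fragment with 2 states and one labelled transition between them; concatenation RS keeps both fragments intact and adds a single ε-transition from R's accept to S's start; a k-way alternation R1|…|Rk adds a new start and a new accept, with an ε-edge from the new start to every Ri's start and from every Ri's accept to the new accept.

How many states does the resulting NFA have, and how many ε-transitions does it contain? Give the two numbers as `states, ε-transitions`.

12, 9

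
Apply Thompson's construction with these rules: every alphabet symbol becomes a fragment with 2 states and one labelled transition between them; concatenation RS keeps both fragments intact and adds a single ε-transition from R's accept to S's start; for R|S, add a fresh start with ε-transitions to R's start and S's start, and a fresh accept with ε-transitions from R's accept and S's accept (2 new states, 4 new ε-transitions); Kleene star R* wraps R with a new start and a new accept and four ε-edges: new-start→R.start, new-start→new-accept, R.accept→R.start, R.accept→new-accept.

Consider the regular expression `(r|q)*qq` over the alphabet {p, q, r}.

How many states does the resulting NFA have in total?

By structural recursion:
Each of the 4 symbol leaves contributes a 2-state fragment.
  r|q : 6 states
  (r|q)* : 8 states
  (r|q)*qq : 12 states

12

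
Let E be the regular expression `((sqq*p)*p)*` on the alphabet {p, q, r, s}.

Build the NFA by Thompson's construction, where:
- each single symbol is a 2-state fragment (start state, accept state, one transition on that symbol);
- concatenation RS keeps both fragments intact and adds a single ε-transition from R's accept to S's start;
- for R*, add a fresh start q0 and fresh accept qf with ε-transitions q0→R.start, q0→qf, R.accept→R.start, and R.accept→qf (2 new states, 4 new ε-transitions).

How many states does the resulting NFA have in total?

16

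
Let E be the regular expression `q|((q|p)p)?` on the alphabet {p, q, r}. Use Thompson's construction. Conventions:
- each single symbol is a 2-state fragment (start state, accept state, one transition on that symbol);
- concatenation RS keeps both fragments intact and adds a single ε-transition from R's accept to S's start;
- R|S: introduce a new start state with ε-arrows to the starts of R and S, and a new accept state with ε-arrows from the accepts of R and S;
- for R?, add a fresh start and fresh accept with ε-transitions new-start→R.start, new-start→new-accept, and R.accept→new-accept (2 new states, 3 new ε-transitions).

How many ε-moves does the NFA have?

Bottom-up over the parse tree:
Each of the 4 symbol leaves contributes 0 ε-transitions.
  q|p = 4 ε-transitions
  (q|p)p = 5 ε-transitions
  ((q|p)p)? = 8 ε-transitions
  q|((q|p)p)? = 12 ε-transitions

12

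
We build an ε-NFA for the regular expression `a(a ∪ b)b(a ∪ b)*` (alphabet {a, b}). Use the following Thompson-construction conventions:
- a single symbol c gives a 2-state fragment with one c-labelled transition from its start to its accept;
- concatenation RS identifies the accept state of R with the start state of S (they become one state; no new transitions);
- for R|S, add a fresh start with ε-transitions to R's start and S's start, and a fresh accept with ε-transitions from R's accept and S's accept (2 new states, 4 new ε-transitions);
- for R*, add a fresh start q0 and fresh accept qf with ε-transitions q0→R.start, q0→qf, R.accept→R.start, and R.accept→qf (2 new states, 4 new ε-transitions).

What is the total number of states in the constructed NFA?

Bottom-up over the parse tree:
Each of the 6 symbol leaves contributes a 2-state fragment.
  a ∪ b — 6 states
  a ∪ b — 6 states
  (a ∪ b)* — 8 states
  a(a ∪ b)b(a ∪ b)* — 15 states

15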